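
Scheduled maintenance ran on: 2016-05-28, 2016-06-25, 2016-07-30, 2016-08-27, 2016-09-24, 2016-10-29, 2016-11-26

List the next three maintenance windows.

2016-12-31, 2017-01-28, 2017-02-25

These are Saturdays with 28, 35, 28, 28, 35, 28-day gaps.
Each is the final Saturday of its month — 2016-07-30 is past the 28th, so '4th Saturday' doesn't fit.
December 2016 ends with Saturday 2016-12-31.
Last Saturday of January 2017: 2017-01-28.
Last Saturday of February 2017: 2017-02-25.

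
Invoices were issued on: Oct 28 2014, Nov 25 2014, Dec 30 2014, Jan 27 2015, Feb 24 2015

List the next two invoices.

Mar 31 2015, Apr 28 2015

These are Tuesdays with 28, 35, 28, 28-day gaps.
Each is the final Tuesday of its month — Dec 30 2014 is past the 28th, so '4th Tuesday' doesn't fit.
March 2015 ends with Tuesday Mar 31 2015.
April 2015 ends with Tuesday Apr 28 2015.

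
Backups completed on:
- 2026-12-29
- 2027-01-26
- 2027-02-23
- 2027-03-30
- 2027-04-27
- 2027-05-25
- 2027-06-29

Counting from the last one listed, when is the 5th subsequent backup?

All Tuesdays; the gaps (28, 28, 35, 28, 28, 35) vary with month length.
This is the last Tuesday of each month.
Last Tuesday of July 2027: 2027-07-27.
Last Tuesday of August 2027: 2027-08-31.
Last Tuesday of September 2027: 2027-09-28.
Last Tuesday of October 2027: 2027-10-26.
Last Tuesday of November 2027: 2027-11-30.

2027-11-30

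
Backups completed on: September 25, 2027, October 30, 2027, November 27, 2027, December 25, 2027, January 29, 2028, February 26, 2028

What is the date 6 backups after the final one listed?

August 26, 2028

These are Saturdays with 35, 28, 28, 35, 28-day gaps.
Each is the final Saturday of its month — October 30, 2027 is past the 28th, so '4th Saturday' doesn't fit.
Last Saturday of March 2028: March 25, 2028.
Last Saturday of April 2028: April 29, 2028.
Last Saturday of May 2028: May 27, 2028.
June 2028 ends with Saturday June 24, 2028.
Last Saturday of July 2028: July 29, 2028.
August 2028 ends with Saturday August 26, 2028.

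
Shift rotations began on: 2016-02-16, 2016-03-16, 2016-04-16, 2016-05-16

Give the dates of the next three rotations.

2016-06-16, 2016-07-16, 2016-08-16

Each date is the 16th; the gaps (29, 31, 30) track the month lengths.
The rule is the 16th of each month.
Next: June 2016 → 2016-06-16.
Next: July 2016 → 2016-07-16.
August 2016: 2016-08-16.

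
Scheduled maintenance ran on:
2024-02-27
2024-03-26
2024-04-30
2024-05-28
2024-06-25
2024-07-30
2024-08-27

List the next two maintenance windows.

All Tuesdays; the gaps (28, 35, 28, 28, 35, 28) vary with month length.
This is the last Tuesday of each month.
Last Tuesday of September 2024: 2024-09-24.
Last Tuesday of October 2024: 2024-10-29.

2024-09-24, 2024-10-29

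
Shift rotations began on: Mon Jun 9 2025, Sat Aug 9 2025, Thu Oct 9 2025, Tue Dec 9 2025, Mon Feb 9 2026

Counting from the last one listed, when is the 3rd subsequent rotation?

Sun Aug 9 2026

Each date is the 9th; the gaps (61, 61, 61, 62) track the month lengths.
The rule is the 9th of every 2 months.
April 2026: Thu Apr 9 2026.
Next: June 2026 → Tue Jun 9 2026.
August 2026: Sun Aug 9 2026.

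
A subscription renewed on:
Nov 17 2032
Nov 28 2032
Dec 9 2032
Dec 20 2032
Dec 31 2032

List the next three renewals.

Gaps between consecutive events: 11, 11, 11, 11 days — a constant 11-day interval.
Dec 31 2032 + 11 days = Jan 11 2033.
Jan 11 2033 + 11 days = Jan 22 2033.
Jan 22 2033 + 11 days = Feb 2 2033.

Jan 11 2033, Jan 22 2033, Feb 2 2033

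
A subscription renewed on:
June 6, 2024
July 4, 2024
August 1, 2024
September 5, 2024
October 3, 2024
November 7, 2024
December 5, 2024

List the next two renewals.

January 2, 2025; February 6, 2025

Gaps: 28, 28, 35, 28, 35, 28 days — a mix of 28 and 35. Every date is a Thursday.
Each is the 1st Thursday of its month.
1st Thursday of January 2025: January 2, 2025.
1st Thursday of February 2025: February 6, 2025.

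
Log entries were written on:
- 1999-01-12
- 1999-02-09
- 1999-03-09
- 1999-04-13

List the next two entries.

These are Tuesdays at 28- or 35-day spacing (28, 28, 35).
The pattern: 2nd Tuesday of the month.
2nd Tuesday of May 1999: 1999-05-11.
June 1999 — 2nd Tuesday is 1999-06-08.

1999-05-11, 1999-06-08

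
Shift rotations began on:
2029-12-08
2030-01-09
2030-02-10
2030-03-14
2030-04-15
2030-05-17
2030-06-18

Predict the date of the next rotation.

Gaps between consecutive events: 32, 32, 32, 32, 32, 32 days — a constant 32-day interval.
2030-06-18 + 32 days = 2030-07-20.

2030-07-20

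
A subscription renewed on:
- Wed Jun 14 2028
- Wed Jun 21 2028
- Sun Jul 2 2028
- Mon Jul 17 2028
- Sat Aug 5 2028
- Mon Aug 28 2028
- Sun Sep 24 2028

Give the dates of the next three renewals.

The spacing grows by 4 each time: 7, 11, 15, 19, 23, 27 days.
Next gap: 31 days. Sun Sep 24 2028 + 31 days = Wed Oct 25 2028.
Next gap: 35 days. Wed Oct 25 2028 + 35 days = Wed Nov 29 2028.
Next gap: 39 days. Wed Nov 29 2028 + 39 days = Sun Jan 7 2029.

Wed Oct 25 2028, Wed Nov 29 2028, Sun Jan 7 2029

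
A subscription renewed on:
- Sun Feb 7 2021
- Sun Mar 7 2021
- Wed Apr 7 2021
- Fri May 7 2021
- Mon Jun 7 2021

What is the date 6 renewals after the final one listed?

Tue Dec 7 2021

The day-of-month is always 7 (28, 31, 30, 31 days between events).
So this recurs on the 7th of each month.
July 2021: Wed Jul 7 2021.
Next: August 2021 → Sat Aug 7 2021.
September 2021: Tue Sep 7 2021.
Next: October 2021 → Thu Oct 7 2021.
November 2021: Sun Nov 7 2021.
Next: December 2021 → Tue Dec 7 2021.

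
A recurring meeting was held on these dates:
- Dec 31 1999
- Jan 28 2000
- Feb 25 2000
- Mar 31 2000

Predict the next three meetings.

Apr 28 2000, May 26 2000, Jun 30 2000

These are Fridays with 28, 28, 35-day gaps.
Each is the final Friday of its month — Dec 31 1999 is past the 28th, so '4th Friday' doesn't fit.
April 2000 ends with Friday Apr 28 2000.
May 2000 ends with Friday May 26 2000.
June 2000 ends with Friday Jun 30 2000.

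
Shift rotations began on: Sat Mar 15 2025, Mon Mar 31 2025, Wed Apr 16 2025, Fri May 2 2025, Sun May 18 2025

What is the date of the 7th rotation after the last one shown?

Every event comes 16 days after the last (16, 16, 16, 16).
Sun May 18 2025 + 16 days = Tue Jun 3 2025.
Tue Jun 3 2025 + 16 days = Thu Jun 19 2025.
Thu Jun 19 2025 + 16 days = Sat Jul 5 2025.
Sat Jul 5 2025 + 16 days = Mon Jul 21 2025.
Mon Jul 21 2025 + 16 days = Wed Aug 6 2025.
Wed Aug 6 2025 + 16 days = Fri Aug 22 2025.
Fri Aug 22 2025 + 16 days = Sun Sep 7 2025.

Sun Sep 7 2025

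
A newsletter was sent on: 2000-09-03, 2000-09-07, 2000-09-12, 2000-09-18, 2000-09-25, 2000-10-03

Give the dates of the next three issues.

Gaps: 4, 5, 6, 7, 8 days — each gap is 1 larger than the previous one.
Next gap: 9 days. 2000-10-03 + 9 days = 2000-10-12.
Next gap: 10 days. 2000-10-12 + 10 days = 2000-10-22.
Next gap: 11 days. 2000-10-22 + 11 days = 2000-11-02.

2000-10-12, 2000-10-22, 2000-11-02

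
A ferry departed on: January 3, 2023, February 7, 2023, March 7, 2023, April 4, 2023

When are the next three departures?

Gaps: 35, 28, 28 days — a mix of 28 and 35. Every date is a Tuesday.
Each is the 1st Tuesday of its month.
May 2023 — 1st Tuesday is May 2, 2023.
1st Tuesday of June 2023: June 6, 2023.
July 2023 — 1st Tuesday is July 4, 2023.

May 2, 2023; June 6, 2023; July 4, 2023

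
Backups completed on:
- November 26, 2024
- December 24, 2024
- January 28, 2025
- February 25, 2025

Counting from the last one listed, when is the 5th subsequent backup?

Gaps: 28, 35, 28 days — a mix of 28 and 35. Every date is a Tuesday.
Each is the 4th Tuesday of its month.
4th Tuesday of March 2025: March 25, 2025.
4th Tuesday of April 2025: April 22, 2025.
4th Tuesday of May 2025: May 27, 2025.
4th Tuesday of June 2025: June 24, 2025.
4th Tuesday of July 2025: July 22, 2025.

July 22, 2025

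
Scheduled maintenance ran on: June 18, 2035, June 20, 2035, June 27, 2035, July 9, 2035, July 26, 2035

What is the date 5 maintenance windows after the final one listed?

Gaps: 2, 7, 12, 17 days — each gap is 5 larger than the previous one.
Next gap: 22 days. July 26, 2035 + 22 days = August 17, 2035.
Next gap: 27 days. August 17, 2035 + 27 days = September 13, 2035.
Next gap: 32 days. September 13, 2035 + 32 days = October 15, 2035.
Next gap: 37 days. October 15, 2035 + 37 days = November 21, 2035.
Next gap: 42 days. November 21, 2035 + 42 days = January 2, 2036.

January 2, 2036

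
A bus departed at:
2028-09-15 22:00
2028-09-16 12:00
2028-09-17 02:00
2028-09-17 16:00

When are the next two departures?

2028-09-18 06:00, 2028-09-18 20:00

Gaps: 14, 14, 14 hours — each event is 14 hours after the previous one.
2028-09-17 16:00 + 14 h = 2028-09-18 06:00.
2028-09-18 06:00 + 14 h = 2028-09-18 20:00.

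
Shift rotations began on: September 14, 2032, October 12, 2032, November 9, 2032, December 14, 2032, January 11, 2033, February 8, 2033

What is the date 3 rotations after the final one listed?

All dates are Tuesdays, 28, 28, 35, 28, 28 days apart.
Specifically, the 2nd Tuesday of each month.
2nd Tuesday of March 2033: March 8, 2033.
April 2033 — 2nd Tuesday is April 12, 2033.
May 2033 — 2nd Tuesday is May 10, 2033.

May 10, 2033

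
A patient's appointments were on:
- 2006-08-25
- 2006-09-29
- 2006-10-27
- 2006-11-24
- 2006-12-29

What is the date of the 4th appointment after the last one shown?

2007-04-27

Every date is a Friday; gaps 35, 28, 28, 35 days.
Each is the last Friday of its month (at least one falls on the 29th or later, ruling out '4th Friday').
January 2007 ends with Friday 2007-01-26.
February 2007 ends with Friday 2007-02-23.
Last Friday of March 2007: 2007-03-30.
Last Friday of April 2007: 2007-04-27.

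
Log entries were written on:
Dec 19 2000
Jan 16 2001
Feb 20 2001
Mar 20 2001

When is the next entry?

Apr 17 2001

All dates are Tuesdays, 28, 35, 28 days apart.
Specifically, the 3rd Tuesday of each month.
3rd Tuesday of April 2001: Apr 17 2001.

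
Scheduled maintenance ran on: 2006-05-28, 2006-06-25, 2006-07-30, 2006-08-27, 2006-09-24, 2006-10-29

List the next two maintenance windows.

2006-11-26, 2006-12-31

These are Sundays with 28, 35, 28, 28, 35-day gaps.
Each is the final Sunday of its month — 2006-07-30 is past the 28th, so '4th Sunday' doesn't fit.
Last Sunday of November 2006: 2006-11-26.
Last Sunday of December 2006: 2006-12-31.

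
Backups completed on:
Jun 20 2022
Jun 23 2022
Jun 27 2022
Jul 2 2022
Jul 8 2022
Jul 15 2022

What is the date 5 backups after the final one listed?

Sep 3 2022

Intervals are 3, 4, 5, 6, 7 days — an arithmetic progression with common difference 1.
Next gap: 8 days. Jul 15 2022 + 8 days = Jul 23 2022.
Next gap: 9 days. Jul 23 2022 + 9 days = Aug 1 2022.
Next gap: 10 days. Aug 1 2022 + 10 days = Aug 11 2022.
Next gap: 11 days. Aug 11 2022 + 11 days = Aug 22 2022.
Next gap: 12 days. Aug 22 2022 + 12 days = Sep 3 2022.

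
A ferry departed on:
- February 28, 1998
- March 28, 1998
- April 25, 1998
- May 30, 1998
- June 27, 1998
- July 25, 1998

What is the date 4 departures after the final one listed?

November 28, 1998

Every date is a Saturday; gaps 28, 28, 35, 28, 28 days.
Each is the last Saturday of its month (at least one falls on the 29th or later, ruling out '4th Saturday').
August 1998 ends with Saturday August 29, 1998.
September 1998 ends with Saturday September 26, 1998.
October 1998 ends with Saturday October 31, 1998.
Last Saturday of November 1998: November 28, 1998.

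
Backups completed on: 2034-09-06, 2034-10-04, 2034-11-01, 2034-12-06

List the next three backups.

2035-01-03, 2035-02-07, 2035-03-07

Gaps: 28, 28, 35 days — a mix of 28 and 35. Every date is a Wednesday.
Each is the 1st Wednesday of its month.
1st Wednesday of January 2035: 2035-01-03.
1st Wednesday of February 2035: 2035-02-07.
March 2035 — 1st Wednesday is 2035-03-07.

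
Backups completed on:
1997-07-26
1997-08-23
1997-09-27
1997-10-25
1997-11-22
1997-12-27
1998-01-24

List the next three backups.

1998-02-28, 1998-03-28, 1998-04-25

Gaps: 28, 35, 28, 28, 35, 28 days — a mix of 28 and 35. Every date is a Saturday.
Each is the 4th Saturday of its month.
4th Saturday of February 1998: 1998-02-28.
March 1998 — 4th Saturday is 1998-03-28.
4th Saturday of April 1998: 1998-04-25.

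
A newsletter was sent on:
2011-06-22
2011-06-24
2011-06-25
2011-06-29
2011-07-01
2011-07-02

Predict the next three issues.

The gap pattern 2, 1, 4, 2, 1 repeats every 3 events.
These are the Wednesdays, Fridays and Saturdays of each week.
Next Wednesday: 2011-07-06.
The following Friday is 2011-07-08.
The following Saturday is 2011-07-09.

2011-07-06, 2011-07-08, 2011-07-09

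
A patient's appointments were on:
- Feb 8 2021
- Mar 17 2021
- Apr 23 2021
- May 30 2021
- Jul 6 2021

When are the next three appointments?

Every event comes 37 days after the last (37, 37, 37, 37).
Jul 6 2021 + 37 days = Aug 12 2021.
Aug 12 2021 + 37 days = Sep 18 2021.
Sep 18 2021 + 37 days = Oct 25 2021.

Aug 12 2021, Sep 18 2021, Oct 25 2021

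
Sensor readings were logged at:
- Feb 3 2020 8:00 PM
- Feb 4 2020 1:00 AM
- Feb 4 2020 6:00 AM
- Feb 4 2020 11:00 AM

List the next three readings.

Feb 4 2020 4:00 PM, Feb 4 2020 9:00 PM, Feb 5 2020 2:00 AM

Gaps: 5, 5, 5 hours — each event is 5 hours after the previous one.
Feb 4 2020 11:00 AM + 5 h = Feb 4 2020 4:00 PM.
Feb 4 2020 4:00 PM + 5 h = Feb 4 2020 9:00 PM.
Feb 4 2020 9:00 PM + 5 h = Feb 5 2020 2:00 AM.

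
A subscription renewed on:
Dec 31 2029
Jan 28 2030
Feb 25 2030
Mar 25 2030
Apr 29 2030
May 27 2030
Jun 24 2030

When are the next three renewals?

Every date is a Monday; gaps 28, 28, 28, 35, 28, 28 days.
Each is the last Monday of its month (at least one falls on the 29th or later, ruling out '4th Monday').
July 2030 ends with Monday Jul 29 2030.
Last Monday of August 2030: Aug 26 2030.
Last Monday of September 2030: Sep 30 2030.

Jul 29 2030, Aug 26 2030, Sep 30 2030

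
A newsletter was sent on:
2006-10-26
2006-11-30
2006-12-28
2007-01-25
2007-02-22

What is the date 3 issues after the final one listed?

These are Thursdays with 35, 28, 28, 28-day gaps.
Each is the final Thursday of its month — 2006-11-30 is past the 28th, so '4th Thursday' doesn't fit.
Last Thursday of March 2007: 2007-03-29.
April 2007 ends with Thursday 2007-04-26.
Last Thursday of May 2007: 2007-05-31.

2007-05-31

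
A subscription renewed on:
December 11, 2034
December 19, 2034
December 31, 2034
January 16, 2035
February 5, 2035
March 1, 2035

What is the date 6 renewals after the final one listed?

October 15, 2035

The spacing grows by 4 each time: 8, 12, 16, 20, 24 days.
Next gap: 28 days. March 1, 2035 + 28 days = March 29, 2035.
Next gap: 32 days. March 29, 2035 + 32 days = April 30, 2035.
Next gap: 36 days. April 30, 2035 + 36 days = June 5, 2035.
Next gap: 40 days. June 5, 2035 + 40 days = July 15, 2035.
Next gap: 44 days. July 15, 2035 + 44 days = August 28, 2035.
Next gap: 48 days. August 28, 2035 + 48 days = October 15, 2035.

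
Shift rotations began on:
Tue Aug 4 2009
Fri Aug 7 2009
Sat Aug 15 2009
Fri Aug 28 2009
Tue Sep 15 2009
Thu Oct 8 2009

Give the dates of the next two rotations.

Thu Nov 5 2009, Tue Dec 8 2009

Intervals are 3, 8, 13, 18, 23 days — an arithmetic progression with common difference 5.
Next gap: 28 days. Thu Oct 8 2009 + 28 days = Thu Nov 5 2009.
Next gap: 33 days. Thu Nov 5 2009 + 33 days = Tue Dec 8 2009.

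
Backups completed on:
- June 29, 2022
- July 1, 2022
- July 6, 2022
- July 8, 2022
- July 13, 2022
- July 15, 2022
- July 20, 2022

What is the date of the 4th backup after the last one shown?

August 3, 2022

Every event lands on a Wednesday or Friday (gaps cycle 2, 5, 2, 5, 2, 5).
So the schedule is: every Wednesday and Friday.
Next Friday: July 22, 2022.
The following Wednesday is July 27, 2022.
The following Friday is July 29, 2022.
Next Wednesday: August 3, 2022.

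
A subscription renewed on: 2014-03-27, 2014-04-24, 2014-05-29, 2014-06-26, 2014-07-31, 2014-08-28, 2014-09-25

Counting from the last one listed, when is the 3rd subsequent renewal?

2014-12-25

All Thursdays; the gaps (28, 35, 28, 35, 28, 28) vary with month length.
This is the last Thursday of each month.
Last Thursday of October 2014: 2014-10-30.
Last Thursday of November 2014: 2014-11-27.
December 2014 ends with Thursday 2014-12-25.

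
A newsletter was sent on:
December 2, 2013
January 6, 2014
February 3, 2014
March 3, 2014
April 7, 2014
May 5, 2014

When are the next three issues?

June 2, 2014; July 7, 2014; August 4, 2014

These are Mondays at 28- or 35-day spacing (35, 28, 28, 35, 28).
The pattern: 1st Monday of the month.
June 2014 — 1st Monday is June 2, 2014.
July 2014 — 1st Monday is July 7, 2014.
August 2014 — 1st Monday is August 4, 2014.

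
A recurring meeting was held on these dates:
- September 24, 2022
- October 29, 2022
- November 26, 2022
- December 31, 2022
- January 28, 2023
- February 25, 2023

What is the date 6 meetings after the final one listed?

August 26, 2023

Every date is a Saturday; gaps 35, 28, 35, 28, 28 days.
Each is the last Saturday of its month (at least one falls on the 29th or later, ruling out '4th Saturday').
March 2023 ends with Saturday March 25, 2023.
April 2023 ends with Saturday April 29, 2023.
Last Saturday of May 2023: May 27, 2023.
June 2023 ends with Saturday June 24, 2023.
Last Saturday of July 2023: July 29, 2023.
Last Saturday of August 2023: August 26, 2023.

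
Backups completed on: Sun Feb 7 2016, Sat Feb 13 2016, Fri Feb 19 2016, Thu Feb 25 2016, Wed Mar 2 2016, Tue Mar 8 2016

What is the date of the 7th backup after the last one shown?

Tue Apr 19 2016

The spacing is 6, 6, 6, 6, 6 days — always 6 days.
Tue Mar 8 2016 + 6 days = Mon Mar 14 2016.
Mon Mar 14 2016 + 6 days = Sun Mar 20 2016.
Sun Mar 20 2016 + 6 days = Sat Mar 26 2016.
Sat Mar 26 2016 + 6 days = Fri Apr 1 2016.
Fri Apr 1 2016 + 6 days = Thu Apr 7 2016.
Thu Apr 7 2016 + 6 days = Wed Apr 13 2016.
Wed Apr 13 2016 + 6 days = Tue Apr 19 2016.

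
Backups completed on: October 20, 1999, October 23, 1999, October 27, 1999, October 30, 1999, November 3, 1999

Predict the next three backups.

November 6, 1999; November 10, 1999; November 13, 1999

Gaps: 3, 4, 3, 4 days — not constant, but cyclic with period 2.
The events fall on every Wednesday and Saturday.
Next Saturday: November 6, 1999.
Next Wednesday: November 10, 1999.
Next Saturday: November 13, 1999.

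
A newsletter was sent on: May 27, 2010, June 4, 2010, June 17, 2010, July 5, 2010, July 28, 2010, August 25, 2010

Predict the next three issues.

September 27, 2010; November 4, 2010; December 17, 2010

Gaps: 8, 13, 18, 23, 28 days — each gap is 5 larger than the previous one.
Next gap: 33 days. August 25, 2010 + 33 days = September 27, 2010.
Next gap: 38 days. September 27, 2010 + 38 days = November 4, 2010.
Next gap: 43 days. November 4, 2010 + 43 days = December 17, 2010.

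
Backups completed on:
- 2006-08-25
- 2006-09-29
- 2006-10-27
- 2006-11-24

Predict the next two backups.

2006-12-29, 2007-01-26

All Fridays; the gaps (35, 28, 28) vary with month length.
This is the last Friday of each month.
December 2006 ends with Friday 2006-12-29.
January 2007 ends with Friday 2007-01-26.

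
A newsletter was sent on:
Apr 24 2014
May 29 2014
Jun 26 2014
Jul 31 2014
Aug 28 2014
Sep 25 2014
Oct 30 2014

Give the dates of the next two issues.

All Thursdays; the gaps (35, 28, 35, 28, 28, 35) vary with month length.
This is the last Thursday of each month.
November 2014 ends with Thursday Nov 27 2014.
December 2014 ends with Thursday Dec 25 2014.

Nov 27 2014, Dec 25 2014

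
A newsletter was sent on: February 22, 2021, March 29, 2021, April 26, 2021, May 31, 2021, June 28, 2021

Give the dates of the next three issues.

Every date is a Monday; gaps 35, 28, 35, 28 days.
Each is the last Monday of its month (at least one falls on the 29th or later, ruling out '4th Monday').
July 2021 ends with Monday July 26, 2021.
Last Monday of August 2021: August 30, 2021.
Last Monday of September 2021: September 27, 2021.

July 26, 2021; August 30, 2021; September 27, 2021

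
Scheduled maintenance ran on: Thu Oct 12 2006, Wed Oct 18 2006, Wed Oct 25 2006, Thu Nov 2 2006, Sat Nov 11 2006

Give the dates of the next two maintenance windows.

Tue Nov 21 2006, Sat Dec 2 2006

The spacing grows by 1 each time: 6, 7, 8, 9 days.
Next gap: 10 days. Sat Nov 11 2006 + 10 days = Tue Nov 21 2006.
Next gap: 11 days. Tue Nov 21 2006 + 11 days = Sat Dec 2 2006.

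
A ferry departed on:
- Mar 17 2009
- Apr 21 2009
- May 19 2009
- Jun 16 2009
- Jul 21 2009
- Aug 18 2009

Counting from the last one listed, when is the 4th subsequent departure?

Dec 15 2009

These are Tuesdays at 28- or 35-day spacing (35, 28, 28, 35, 28).
The pattern: 3rd Tuesday of the month.
September 2009 — 3rd Tuesday is Sep 15 2009.
October 2009 — 3rd Tuesday is Oct 20 2009.
November 2009 — 3rd Tuesday is Nov 17 2009.
December 2009 — 3rd Tuesday is Dec 15 2009.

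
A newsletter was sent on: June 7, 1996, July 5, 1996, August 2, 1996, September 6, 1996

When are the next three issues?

Gaps: 28, 28, 35 days — a mix of 28 and 35. Every date is a Friday.
Each is the 1st Friday of its month.
1st Friday of October 1996: October 4, 1996.
November 1996 — 1st Friday is November 1, 1996.
1st Friday of December 1996: December 6, 1996.

October 4, 1996; November 1, 1996; December 6, 1996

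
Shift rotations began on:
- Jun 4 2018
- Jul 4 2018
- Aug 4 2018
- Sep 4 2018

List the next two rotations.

Oct 4 2018, Nov 4 2018

Each date is the 4th; the gaps (30, 31, 31) track the month lengths.
The rule is the 4th of each month.
Next: October 2018 → Oct 4 2018.
Next: November 2018 → Nov 4 2018.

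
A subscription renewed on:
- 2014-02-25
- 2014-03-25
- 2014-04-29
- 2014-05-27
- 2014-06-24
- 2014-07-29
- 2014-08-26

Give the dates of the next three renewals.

2014-09-30, 2014-10-28, 2014-11-25

Every date is a Tuesday; gaps 28, 35, 28, 28, 35, 28 days.
Each is the last Tuesday of its month (at least one falls on the 29th or later, ruling out '4th Tuesday').
September 2014 ends with Tuesday 2014-09-30.
Last Tuesday of October 2014: 2014-10-28.
Last Tuesday of November 2014: 2014-11-25.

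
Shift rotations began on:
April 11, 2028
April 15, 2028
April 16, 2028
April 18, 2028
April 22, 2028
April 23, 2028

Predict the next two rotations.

April 25, 2028; April 29, 2028

Gaps: 4, 1, 2, 4, 1 days — not constant, but cyclic with period 3.
The events fall on every Tuesday, Saturday and Sunday.
Next Tuesday: April 25, 2028.
Next Saturday: April 29, 2028.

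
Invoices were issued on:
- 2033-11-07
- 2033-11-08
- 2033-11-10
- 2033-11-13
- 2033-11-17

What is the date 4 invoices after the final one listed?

Gaps: 1, 2, 3, 4 days — each gap is 1 larger than the previous one.
Next gap: 5 days. 2033-11-17 + 5 days = 2033-11-22.
Next gap: 6 days. 2033-11-22 + 6 days = 2033-11-28.
Next gap: 7 days. 2033-11-28 + 7 days = 2033-12-05.
Next gap: 8 days. 2033-12-05 + 8 days = 2033-12-13.

2033-12-13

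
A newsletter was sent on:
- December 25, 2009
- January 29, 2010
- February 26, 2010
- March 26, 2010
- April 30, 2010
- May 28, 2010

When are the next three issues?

June 25, 2010; July 30, 2010; August 27, 2010

All Fridays; the gaps (35, 28, 28, 35, 28) vary with month length.
This is the last Friday of each month.
Last Friday of June 2010: June 25, 2010.
Last Friday of July 2010: July 30, 2010.
August 2010 ends with Friday August 27, 2010.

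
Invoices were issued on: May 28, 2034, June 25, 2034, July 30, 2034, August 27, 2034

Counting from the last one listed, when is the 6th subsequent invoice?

All Sundays; the gaps (28, 35, 28) vary with month length.
This is the last Sunday of each month.
September 2034 ends with Sunday September 24, 2034.
October 2034 ends with Sunday October 29, 2034.
November 2034 ends with Sunday November 26, 2034.
December 2034 ends with Sunday December 31, 2034.
Last Sunday of January 2035: January 28, 2035.
Last Sunday of February 2035: February 25, 2035.

February 25, 2035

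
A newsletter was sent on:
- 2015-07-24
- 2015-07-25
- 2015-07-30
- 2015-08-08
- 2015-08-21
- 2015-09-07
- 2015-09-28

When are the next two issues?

The spacing grows by 4 each time: 1, 5, 9, 13, 17, 21 days.
Next gap: 25 days. 2015-09-28 + 25 days = 2015-10-23.
Next gap: 29 days. 2015-10-23 + 29 days = 2015-11-21.

2015-10-23, 2015-11-21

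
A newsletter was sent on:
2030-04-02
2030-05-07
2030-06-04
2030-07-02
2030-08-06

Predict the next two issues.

2030-09-03, 2030-10-01

All dates are Tuesdays, 35, 28, 28, 35 days apart.
Specifically, the 1st Tuesday of each month.
September 2030 — 1st Tuesday is 2030-09-03.
October 2030 — 1st Tuesday is 2030-10-01.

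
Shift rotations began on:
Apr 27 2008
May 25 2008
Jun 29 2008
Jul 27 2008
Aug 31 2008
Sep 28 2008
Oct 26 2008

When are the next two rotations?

All Sundays; the gaps (28, 35, 28, 35, 28, 28) vary with month length.
This is the last Sunday of each month.
November 2008 ends with Sunday Nov 30 2008.
Last Sunday of December 2008: Dec 28 2008.

Nov 30 2008, Dec 28 2008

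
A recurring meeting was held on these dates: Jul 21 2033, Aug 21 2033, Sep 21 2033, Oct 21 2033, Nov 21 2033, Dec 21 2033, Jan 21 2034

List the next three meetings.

Each date is the 21st; the gaps (31, 31, 30, 31, 30, 31) track the month lengths.
The rule is the 21st of each month.
Next: February 2034 → Feb 21 2034.
Next: March 2034 → Mar 21 2034.
April 2034: Apr 21 2034.

Feb 21 2034, Mar 21 2034, Apr 21 2034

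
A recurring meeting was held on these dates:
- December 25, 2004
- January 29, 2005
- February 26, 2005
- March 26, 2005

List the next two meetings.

All Saturdays; the gaps (35, 28, 28) vary with month length.
This is the last Saturday of each month.
April 2005 ends with Saturday April 30, 2005.
Last Saturday of May 2005: May 28, 2005.

April 30, 2005; May 28, 2005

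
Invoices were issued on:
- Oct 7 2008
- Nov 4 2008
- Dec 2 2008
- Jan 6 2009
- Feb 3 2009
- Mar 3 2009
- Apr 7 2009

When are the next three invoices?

These are Tuesdays at 28- or 35-day spacing (28, 28, 35, 28, 28, 35).
The pattern: 1st Tuesday of the month.
May 2009 — 1st Tuesday is May 5 2009.
June 2009 — 1st Tuesday is Jun 2 2009.
July 2009 — 1st Tuesday is Jul 7 2009.

May 5 2009, Jun 2 2009, Jul 7 2009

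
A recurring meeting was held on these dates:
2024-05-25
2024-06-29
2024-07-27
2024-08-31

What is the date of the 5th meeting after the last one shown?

These are Saturdays with 35, 28, 35-day gaps.
Each is the final Saturday of its month — 2024-06-29 is past the 28th, so '4th Saturday' doesn't fit.
September 2024 ends with Saturday 2024-09-28.
October 2024 ends with Saturday 2024-10-26.
November 2024 ends with Saturday 2024-11-30.
Last Saturday of December 2024: 2024-12-28.
Last Saturday of January 2025: 2025-01-25.

2025-01-25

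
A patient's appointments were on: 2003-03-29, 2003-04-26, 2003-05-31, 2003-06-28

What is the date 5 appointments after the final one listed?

These are Saturdays with 28, 35, 28-day gaps.
Each is the final Saturday of its month — 2003-03-29 is past the 28th, so '4th Saturday' doesn't fit.
July 2003 ends with Saturday 2003-07-26.
August 2003 ends with Saturday 2003-08-30.
September 2003 ends with Saturday 2003-09-27.
October 2003 ends with Saturday 2003-10-25.
November 2003 ends with Saturday 2003-11-29.

2003-11-29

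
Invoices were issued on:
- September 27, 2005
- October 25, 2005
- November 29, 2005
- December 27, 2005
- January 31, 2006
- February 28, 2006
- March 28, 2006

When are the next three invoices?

Every date is a Tuesday; gaps 28, 35, 28, 35, 28, 28 days.
Each is the last Tuesday of its month (at least one falls on the 29th or later, ruling out '4th Tuesday').
April 2006 ends with Tuesday April 25, 2006.
May 2006 ends with Tuesday May 30, 2006.
June 2006 ends with Tuesday June 27, 2006.

April 25, 2006; May 30, 2006; June 27, 2006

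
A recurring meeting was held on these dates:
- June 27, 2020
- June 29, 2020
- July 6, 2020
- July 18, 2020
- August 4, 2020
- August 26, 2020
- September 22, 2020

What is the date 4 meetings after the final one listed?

Intervals are 2, 7, 12, 17, 22, 27 days — an arithmetic progression with common difference 5.
Next gap: 32 days. September 22, 2020 + 32 days = October 24, 2020.
Next gap: 37 days. October 24, 2020 + 37 days = November 30, 2020.
Next gap: 42 days. November 30, 2020 + 42 days = January 11, 2021.
Next gap: 47 days. January 11, 2021 + 47 days = February 27, 2021.

February 27, 2021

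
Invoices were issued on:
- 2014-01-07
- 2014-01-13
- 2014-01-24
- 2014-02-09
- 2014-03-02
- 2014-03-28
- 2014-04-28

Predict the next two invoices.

The spacing grows by 5 each time: 6, 11, 16, 21, 26, 31 days.
Next gap: 36 days. 2014-04-28 + 36 days = 2014-06-03.
Next gap: 41 days. 2014-06-03 + 41 days = 2014-07-14.

2014-06-03, 2014-07-14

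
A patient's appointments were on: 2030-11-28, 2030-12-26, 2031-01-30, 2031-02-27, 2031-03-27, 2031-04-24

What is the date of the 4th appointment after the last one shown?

All Thursdays; the gaps (28, 35, 28, 28, 28) vary with month length.
This is the last Thursday of each month.
Last Thursday of May 2031: 2031-05-29.
June 2031 ends with Thursday 2031-06-26.
July 2031 ends with Thursday 2031-07-31.
August 2031 ends with Thursday 2031-08-28.

2031-08-28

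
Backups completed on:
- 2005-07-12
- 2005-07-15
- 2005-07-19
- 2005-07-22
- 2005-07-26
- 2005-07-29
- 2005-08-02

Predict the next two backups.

2005-08-05, 2005-08-09

Every event lands on a Tuesday or Friday (gaps cycle 3, 4, 3, 4, 3, 4).
So the schedule is: every Tuesday and Friday.
The following Friday is 2005-08-05.
The following Tuesday is 2005-08-09.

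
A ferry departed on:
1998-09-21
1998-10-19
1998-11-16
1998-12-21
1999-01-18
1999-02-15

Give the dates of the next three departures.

1999-03-15, 1999-04-19, 1999-05-17

These are Mondays at 28- or 35-day spacing (28, 28, 35, 28, 28).
The pattern: 3rd Monday of the month.
3rd Monday of March 1999: 1999-03-15.
3rd Monday of April 1999: 1999-04-19.
3rd Monday of May 1999: 1999-05-17.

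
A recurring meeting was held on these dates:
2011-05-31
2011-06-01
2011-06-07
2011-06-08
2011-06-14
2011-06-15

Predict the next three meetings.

Every event lands on a Tuesday or Wednesday (gaps cycle 1, 6, 1, 6, 1).
So the schedule is: every Tuesday and Wednesday.
Next Tuesday: 2011-06-21.
The following Wednesday is 2011-06-22.
Next Tuesday: 2011-06-28.

2011-06-21, 2011-06-22, 2011-06-28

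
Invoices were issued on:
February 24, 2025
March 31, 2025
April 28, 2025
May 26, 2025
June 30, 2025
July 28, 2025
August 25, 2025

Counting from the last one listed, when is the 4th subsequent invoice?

December 29, 2025

Every date is a Monday; gaps 35, 28, 28, 35, 28, 28 days.
Each is the last Monday of its month (at least one falls on the 29th or later, ruling out '4th Monday').
September 2025 ends with Monday September 29, 2025.
Last Monday of October 2025: October 27, 2025.
Last Monday of November 2025: November 24, 2025.
December 2025 ends with Monday December 29, 2025.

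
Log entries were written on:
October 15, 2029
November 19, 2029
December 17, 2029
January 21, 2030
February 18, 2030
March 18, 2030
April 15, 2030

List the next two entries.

Gaps: 35, 28, 35, 28, 28, 28 days — a mix of 28 and 35. Every date is a Monday.
Each is the 3rd Monday of its month.
3rd Monday of May 2030: May 20, 2030.
June 2030 — 3rd Monday is June 17, 2030.

May 20, 2030; June 17, 2030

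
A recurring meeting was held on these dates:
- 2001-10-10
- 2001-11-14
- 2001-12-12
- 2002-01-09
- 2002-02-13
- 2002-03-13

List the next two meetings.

2002-04-10, 2002-05-08

Gaps: 35, 28, 28, 35, 28 days — a mix of 28 and 35. Every date is a Wednesday.
Each is the 2nd Wednesday of its month.
2nd Wednesday of April 2002: 2002-04-10.
2nd Wednesday of May 2002: 2002-05-08.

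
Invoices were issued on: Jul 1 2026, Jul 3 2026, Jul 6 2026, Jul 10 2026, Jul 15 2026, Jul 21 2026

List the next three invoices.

Jul 28 2026, Aug 5 2026, Aug 14 2026

Intervals are 2, 3, 4, 5, 6 days — an arithmetic progression with common difference 1.
Next gap: 7 days. Jul 21 2026 + 7 days = Jul 28 2026.
Next gap: 8 days. Jul 28 2026 + 8 days = Aug 5 2026.
Next gap: 9 days. Aug 5 2026 + 9 days = Aug 14 2026.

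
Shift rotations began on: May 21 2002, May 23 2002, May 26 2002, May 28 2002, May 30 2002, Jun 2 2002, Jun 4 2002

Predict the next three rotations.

Every event lands on a Tuesday or Thursday or Sunday (gaps cycle 2, 3, 2, 2, 3, 2).
So the schedule is: every Tuesday, Thursday and Sunday.
The following Thursday is Jun 6 2002.
Next Sunday: Jun 9 2002.
The following Tuesday is Jun 11 2002.

Jun 6 2002, Jun 9 2002, Jun 11 2002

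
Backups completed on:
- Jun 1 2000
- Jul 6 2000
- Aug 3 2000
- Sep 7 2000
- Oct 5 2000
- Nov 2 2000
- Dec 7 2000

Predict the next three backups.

Jan 4 2001, Feb 1 2001, Mar 1 2001

These are Thursdays at 28- or 35-day spacing (35, 28, 35, 28, 28, 35).
The pattern: 1st Thursday of the month.
January 2001 — 1st Thursday is Jan 4 2001.
February 2001 — 1st Thursday is Feb 1 2001.
March 2001 — 1st Thursday is Mar 1 2001.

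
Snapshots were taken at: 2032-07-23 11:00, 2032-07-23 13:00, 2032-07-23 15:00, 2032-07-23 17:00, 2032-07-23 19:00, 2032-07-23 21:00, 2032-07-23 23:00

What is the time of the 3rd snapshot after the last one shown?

Gaps: 2, 2, 2, 2, 2, 2 hours — each event is 2 hours after the previous one.
2032-07-23 23:00 + 2 h = 2032-07-24 01:00.
2032-07-24 01:00 + 2 h = 2032-07-24 03:00.
2032-07-24 03:00 + 2 h = 2032-07-24 05:00.

2032-07-24 05:00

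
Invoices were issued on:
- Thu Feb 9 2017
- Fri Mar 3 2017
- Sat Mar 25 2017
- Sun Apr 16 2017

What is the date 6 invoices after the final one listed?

Sat Aug 26 2017

The spacing is 22, 22, 22 days — always 22 days.
Sun Apr 16 2017 + 22 days = Mon May 8 2017.
Mon May 8 2017 + 22 days = Tue May 30 2017.
Tue May 30 2017 + 22 days = Wed Jun 21 2017.
Wed Jun 21 2017 + 22 days = Thu Jul 13 2017.
Thu Jul 13 2017 + 22 days = Fri Aug 4 2017.
Fri Aug 4 2017 + 22 days = Sat Aug 26 2017.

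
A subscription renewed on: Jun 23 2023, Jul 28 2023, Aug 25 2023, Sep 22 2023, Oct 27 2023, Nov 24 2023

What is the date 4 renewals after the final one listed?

Mar 22 2024

All dates are Fridays, 35, 28, 28, 35, 28 days apart.
Specifically, the 4th Friday of each month.
December 2023 — 4th Friday is Dec 22 2023.
4th Friday of January 2024: Jan 26 2024.
February 2024 — 4th Friday is Feb 23 2024.
4th Friday of March 2024: Mar 22 2024.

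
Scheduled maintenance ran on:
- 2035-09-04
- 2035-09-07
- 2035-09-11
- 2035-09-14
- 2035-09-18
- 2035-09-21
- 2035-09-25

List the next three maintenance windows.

Every event lands on a Tuesday or Friday (gaps cycle 3, 4, 3, 4, 3, 4).
So the schedule is: every Tuesday and Friday.
The following Friday is 2035-09-28.
The following Tuesday is 2035-10-02.
Next Friday: 2035-10-05.

2035-09-28, 2035-10-02, 2035-10-05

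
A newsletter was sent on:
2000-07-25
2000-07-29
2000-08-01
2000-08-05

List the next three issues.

The gap pattern 4, 3, 4 repeats every 2 events.
These are the Tuesdays and Saturdays of each week.
The following Tuesday is 2000-08-08.
The following Saturday is 2000-08-12.
The following Tuesday is 2000-08-15.

2000-08-08, 2000-08-12, 2000-08-15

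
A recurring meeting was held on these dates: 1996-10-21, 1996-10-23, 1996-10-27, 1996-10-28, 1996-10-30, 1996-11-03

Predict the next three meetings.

The gap pattern 2, 4, 1, 2, 4 repeats every 3 events.
These are the Mondays, Wednesdays and Sundays of each week.
The following Monday is 1996-11-04.
Next Wednesday: 1996-11-06.
Next Sunday: 1996-11-10.

1996-11-04, 1996-11-06, 1996-11-10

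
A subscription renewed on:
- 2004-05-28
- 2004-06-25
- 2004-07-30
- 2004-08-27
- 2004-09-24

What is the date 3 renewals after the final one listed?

Every date is a Friday; gaps 28, 35, 28, 28 days.
Each is the last Friday of its month (at least one falls on the 29th or later, ruling out '4th Friday').
Last Friday of October 2004: 2004-10-29.
November 2004 ends with Friday 2004-11-26.
Last Friday of December 2004: 2004-12-31.

2004-12-31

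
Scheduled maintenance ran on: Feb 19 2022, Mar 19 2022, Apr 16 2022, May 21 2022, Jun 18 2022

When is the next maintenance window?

These are Saturdays at 28- or 35-day spacing (28, 28, 35, 28).
The pattern: 3rd Saturday of the month.
3rd Saturday of July 2022: Jul 16 2022.

Jul 16 2022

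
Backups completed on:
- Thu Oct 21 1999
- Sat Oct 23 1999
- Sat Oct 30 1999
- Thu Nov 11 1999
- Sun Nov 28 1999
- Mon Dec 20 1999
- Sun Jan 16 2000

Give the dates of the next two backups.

Thu Feb 17 2000, Sat Mar 25 2000

The spacing grows by 5 each time: 2, 7, 12, 17, 22, 27 days.
Next gap: 32 days. Sun Jan 16 2000 + 32 days = Thu Feb 17 2000.
Next gap: 37 days. Thu Feb 17 2000 + 37 days = Sat Mar 25 2000.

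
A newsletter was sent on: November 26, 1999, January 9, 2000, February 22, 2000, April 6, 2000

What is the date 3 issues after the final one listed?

August 16, 2000

Gaps between consecutive events: 44, 44, 44 days — a constant 44-day interval.
April 6, 2000 + 44 days = May 20, 2000.
May 20, 2000 + 44 days = July 3, 2000.
July 3, 2000 + 44 days = August 16, 2000.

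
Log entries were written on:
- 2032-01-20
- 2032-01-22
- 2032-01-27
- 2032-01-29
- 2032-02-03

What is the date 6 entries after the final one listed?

Every event lands on a Tuesday or Thursday (gaps cycle 2, 5, 2, 5).
So the schedule is: every Tuesday and Thursday.
The following Thursday is 2032-02-05.
Next Tuesday: 2032-02-10.
Next Thursday: 2032-02-12.
The following Tuesday is 2032-02-17.
The following Thursday is 2032-02-19.
Next Tuesday: 2032-02-24.

2032-02-24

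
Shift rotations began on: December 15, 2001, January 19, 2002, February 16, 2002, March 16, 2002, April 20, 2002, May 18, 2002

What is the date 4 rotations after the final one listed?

September 21, 2002

Gaps: 35, 28, 28, 35, 28 days — a mix of 28 and 35. Every date is a Saturday.
Each is the 3rd Saturday of its month.
3rd Saturday of June 2002: June 15, 2002.
3rd Saturday of July 2002: July 20, 2002.
August 2002 — 3rd Saturday is August 17, 2002.
3rd Saturday of September 2002: September 21, 2002.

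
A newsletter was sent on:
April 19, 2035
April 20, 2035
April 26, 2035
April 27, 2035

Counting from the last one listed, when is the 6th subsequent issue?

Every event lands on a Thursday or Friday (gaps cycle 1, 6, 1).
So the schedule is: every Thursday and Friday.
The following Thursday is May 3, 2035.
The following Friday is May 4, 2035.
Next Thursday: May 10, 2035.
The following Friday is May 11, 2035.
The following Thursday is May 17, 2035.
Next Friday: May 18, 2035.

May 18, 2035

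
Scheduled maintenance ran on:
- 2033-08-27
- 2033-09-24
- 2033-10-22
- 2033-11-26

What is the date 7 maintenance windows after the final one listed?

2034-06-24

These are Saturdays at 28- or 35-day spacing (28, 28, 35).
The pattern: 4th Saturday of the month.
December 2033 — 4th Saturday is 2033-12-24.
4th Saturday of January 2034: 2034-01-28.
February 2034 — 4th Saturday is 2034-02-25.
4th Saturday of March 2034: 2034-03-25.
April 2034 — 4th Saturday is 2034-04-22.
4th Saturday of May 2034: 2034-05-27.
4th Saturday of June 2034: 2034-06-24.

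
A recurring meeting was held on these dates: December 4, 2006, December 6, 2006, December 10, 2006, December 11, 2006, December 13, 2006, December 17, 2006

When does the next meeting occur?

Every event lands on a Monday or Wednesday or Sunday (gaps cycle 2, 4, 1, 2, 4).
So the schedule is: every Monday, Wednesday and Sunday.
Next Monday: December 18, 2006.

December 18, 2006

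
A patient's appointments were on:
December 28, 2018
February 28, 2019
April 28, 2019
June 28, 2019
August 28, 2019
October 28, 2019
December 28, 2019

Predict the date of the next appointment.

The day-of-month is always 28 (62, 59, 61, 61, 61, 61 days between events).
So this recurs on the 28th of every 2 months.
February 2020: February 28, 2020.

February 28, 2020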